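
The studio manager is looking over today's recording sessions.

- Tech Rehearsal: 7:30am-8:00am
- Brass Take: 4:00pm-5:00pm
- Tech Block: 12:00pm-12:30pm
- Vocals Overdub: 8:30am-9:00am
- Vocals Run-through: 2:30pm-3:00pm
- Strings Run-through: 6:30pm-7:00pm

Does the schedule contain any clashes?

Sorted by start: Tech Rehearsal, Vocals Overdub, Tech Block, Vocals Run-through, Brass Take, Strings Run-through.
Vocals Overdub starts after Tech Rehearsal ends; Tech Rehearsal is clear from here.
Tech Block starts after Vocals Overdub ends; Vocals Overdub is clear from here.
Vocals Run-through starts after Tech Block ends; Tech Block is clear from here.
Brass Take starts after Vocals Run-through ends; Vocals Run-through is clear from here.
Strings Run-through starts after Brass Take ends.
Every pair is clear; the schedule has no overlaps.

No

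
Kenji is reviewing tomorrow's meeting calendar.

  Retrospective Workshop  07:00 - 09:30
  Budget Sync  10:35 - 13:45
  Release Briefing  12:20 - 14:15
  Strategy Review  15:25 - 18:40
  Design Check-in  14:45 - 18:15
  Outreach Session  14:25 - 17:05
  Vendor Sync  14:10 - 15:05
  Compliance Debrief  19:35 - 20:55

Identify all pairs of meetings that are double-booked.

Check each pair: they overlap iff neither finishes before the other starts.
Sorted by start: Retrospective Workshop, Budget Sync, Release Briefing, Vendor Sync, Outreach Session, Design Check-in, Strategy Review, Compliance Debrief.
Budget Sync starts after Retrospective Workshop ends, so nothing later overlaps Retrospective Workshop either.
Release Briefing starts before Budget Sync ends → Budget Sync and Release Briefing overlap.
Vendor Sync starts after Budget Sync ends, so nothing later overlaps Budget Sync either.
Vendor Sync starts before Release Briefing ends → Release Briefing and Vendor Sync overlap.
Outreach Session starts after Release Briefing ends, so nothing later overlaps Release Briefing either.
Outreach Session starts before Vendor Sync ends → Vendor Sync and Outreach Session overlap.
Design Check-in starts before Vendor Sync ends → Vendor Sync and Design Check-in overlap.
Strategy Review starts after Vendor Sync ends, so nothing later overlaps Vendor Sync either.
Design Check-in starts before Outreach Session ends → Outreach Session and Design Check-in overlap.
Strategy Review starts before Outreach Session ends → Outreach Session and Strategy Review overlap.
Compliance Debrief starts after Outreach Session ends.
Strategy Review starts before Design Check-in ends → Design Check-in and Strategy Review overlap.
Compliance Debrief starts after Design Check-in ends.
Compliance Debrief starts after Strategy Review ends.

Budget Sync & Release Briefing, Design Check-in & Outreach Session, Design Check-in & Strategy Review, Design Check-in & Vendor Sync, Outreach Session & Strategy Review, Outreach Session & Vendor Sync, Release Briefing & Vendor Sync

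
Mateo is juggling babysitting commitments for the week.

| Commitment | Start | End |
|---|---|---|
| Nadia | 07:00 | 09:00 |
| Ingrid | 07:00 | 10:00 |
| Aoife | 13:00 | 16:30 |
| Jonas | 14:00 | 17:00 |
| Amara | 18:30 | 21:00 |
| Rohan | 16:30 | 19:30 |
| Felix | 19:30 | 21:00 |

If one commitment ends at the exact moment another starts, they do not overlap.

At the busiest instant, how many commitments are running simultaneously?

Sort all start/end points and keep a running count:
07:00 start Ingrid → 1
07:00 start Nadia → 2
09:00 end Nadia → 1
10:00 end Ingrid → 0
13:00 start Aoife → 1
14:00 start Jonas → 2
16:30 end Aoife → 1
16:30 start Rohan → 2
17:00 end Jonas → 1
18:30 start Amara → 2
19:30 end Rohan → 1
19:30 start Felix → 2
21:00 end Amara → 1
21:00 end Felix → 0
Peak is 2, at 07:00 (Ingrid, Nadia).

2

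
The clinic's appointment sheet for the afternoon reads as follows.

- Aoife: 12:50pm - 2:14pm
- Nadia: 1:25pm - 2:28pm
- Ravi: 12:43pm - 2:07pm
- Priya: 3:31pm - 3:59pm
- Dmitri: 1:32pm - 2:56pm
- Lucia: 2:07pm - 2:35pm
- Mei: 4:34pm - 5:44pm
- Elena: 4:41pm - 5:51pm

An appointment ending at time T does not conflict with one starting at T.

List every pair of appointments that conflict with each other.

Check each pair: they overlap iff neither finishes before the other starts.
Sorted by start: Ravi, Aoife, Nadia, Dmitri, Lucia, Priya, Mei, Elena.
Aoife starts before Ravi ends → Ravi and Aoife overlap.
Nadia starts before Ravi ends → Ravi and Nadia overlap.
Dmitri starts before Ravi ends → Ravi and Dmitri overlap.
Lucia starts exactly when Ravi ends (back-to-back, no overlap), so Ravi has no further overlaps.
Nadia starts before Aoife ends → Aoife and Nadia overlap.
Dmitri starts before Aoife ends → Aoife and Dmitri overlap.
Lucia starts before Aoife ends → Aoife and Lucia overlap.
Priya starts after Aoife ends, so Aoife has no further overlaps.
Dmitri starts before Nadia ends → Nadia and Dmitri overlap.
Lucia starts before Nadia ends → Nadia and Lucia overlap.
Priya starts after Nadia ends, so Nadia has no further overlaps.
Lucia starts before Dmitri ends → Dmitri and Lucia overlap.
Priya starts after Dmitri ends, so Dmitri has no further overlaps.
Priya starts after Lucia ends, so Lucia has no further overlaps.
Mei starts after Priya ends, so Priya has no further overlaps.
Elena starts before Mei ends → Mei and Elena overlap.

Aoife & Dmitri, Aoife & Lucia, Aoife & Nadia, Aoife & Ravi, Dmitri & Lucia, Dmitri & Nadia, Dmitri & Ravi, Elena & Mei, Lucia & Nadia, Nadia & Ravi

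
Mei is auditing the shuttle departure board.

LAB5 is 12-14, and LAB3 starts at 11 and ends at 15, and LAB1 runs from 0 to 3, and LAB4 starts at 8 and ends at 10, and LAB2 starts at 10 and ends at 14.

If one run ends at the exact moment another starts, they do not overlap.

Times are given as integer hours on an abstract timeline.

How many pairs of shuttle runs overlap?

Sorted by start: LAB1, LAB4, LAB2, LAB3, LAB5.
LAB4 starts after LAB1 ends, so nothing later overlaps LAB1 either.
LAB2 starts exactly when LAB4 ends (back-to-back, no overlap), so nothing later overlaps LAB4 either.
LAB3 starts before LAB2 ends → LAB2 and LAB3 overlap.
LAB5 starts before LAB2 ends → LAB2 and LAB5 overlap.
LAB5 starts before LAB3 ends → LAB3 and LAB5 overlap.
Overlapping pairs: LAB2 & LAB3, LAB2 & LAB5, LAB3 & LAB5 — 3 in total.

3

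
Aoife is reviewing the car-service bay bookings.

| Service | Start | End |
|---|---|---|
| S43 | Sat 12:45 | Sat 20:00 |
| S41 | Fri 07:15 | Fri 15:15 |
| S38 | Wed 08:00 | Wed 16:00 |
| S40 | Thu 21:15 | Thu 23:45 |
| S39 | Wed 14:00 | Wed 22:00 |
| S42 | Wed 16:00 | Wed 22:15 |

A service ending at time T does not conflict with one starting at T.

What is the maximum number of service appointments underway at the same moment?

Sweep the timeline, counting +1 at each start and −1 at each end (ends before starts at a tie):
Wed 08:00 start S38 → 1
Wed 14:00 start S39 → 2
Wed 16:00 end S38 → 1
Wed 16:00 start S42 → 2
Wed 22:00 end S39 → 1
Wed 22:15 end S42 → 0
Thu 21:15 start S40 → 1
Thu 23:45 end S40 → 0
Fri 07:15 start S41 → 1
Fri 15:15 end S41 → 0
Sat 12:45 start S43 → 1
Sat 20:00 end S43 → 0
Peak is 2, at Wed 14:00 (S38, S39).

2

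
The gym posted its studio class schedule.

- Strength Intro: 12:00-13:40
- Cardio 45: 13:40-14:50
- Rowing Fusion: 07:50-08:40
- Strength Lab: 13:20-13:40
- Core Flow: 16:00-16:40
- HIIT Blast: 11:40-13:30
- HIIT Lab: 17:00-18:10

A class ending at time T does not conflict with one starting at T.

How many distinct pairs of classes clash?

3

Check each pair: they overlap iff neither finishes before the other starts.
Sorted by start: Rowing Fusion, HIIT Blast, Strength Intro, Strength Lab, Cardio 45, Core Flow, HIIT Lab.
HIIT Blast starts after Rowing Fusion ends, so nothing later overlaps Rowing Fusion either.
Strength Intro starts before HIIT Blast ends → HIIT Blast and Strength Intro overlap.
Strength Lab starts before HIIT Blast ends → HIIT Blast and Strength Lab overlap.
Cardio 45 starts after HIIT Blast ends, so nothing later overlaps HIIT Blast either.
Strength Lab starts before Strength Intro ends → Strength Intro and Strength Lab overlap.
Cardio 45 starts exactly when Strength Intro ends (back-to-back, no overlap), so nothing later overlaps Strength Intro either.
Cardio 45 starts exactly when Strength Lab ends (back-to-back, no overlap), so nothing later overlaps Strength Lab either.
Core Flow starts after Cardio 45 ends, so nothing later overlaps Cardio 45 either.
HIIT Lab starts after Core Flow ends.
Overlapping pairs: HIIT Blast & Strength Intro, HIIT Blast & Strength Lab, Strength Intro & Strength Lab — 3 in total.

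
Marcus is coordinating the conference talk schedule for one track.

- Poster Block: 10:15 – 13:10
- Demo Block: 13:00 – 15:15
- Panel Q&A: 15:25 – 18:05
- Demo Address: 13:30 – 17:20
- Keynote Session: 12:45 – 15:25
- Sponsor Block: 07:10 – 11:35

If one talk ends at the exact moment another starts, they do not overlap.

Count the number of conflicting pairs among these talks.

7

Sorted by start: Sponsor Block, Poster Block, Keynote Session, Demo Block, Demo Address, Panel Q&A.
Poster Block starts before Sponsor Block ends → Sponsor Block and Poster Block overlap.
Keynote Session starts after Sponsor Block ends — done with Sponsor Block.
Keynote Session starts before Poster Block ends → Poster Block and Keynote Session overlap.
Demo Block starts before Poster Block ends → Poster Block and Demo Block overlap.
Demo Address starts after Poster Block ends — done with Poster Block.
Demo Block starts before Keynote Session ends → Keynote Session and Demo Block overlap.
Demo Address starts before Keynote Session ends → Keynote Session and Demo Address overlap.
Panel Q&A starts exactly when Keynote Session ends (back-to-back, no overlap).
Demo Address starts before Demo Block ends → Demo Block and Demo Address overlap.
Panel Q&A starts after Demo Block ends.
Panel Q&A starts before Demo Address ends → Demo Address and Panel Q&A overlap.
Overlapping pairs: Demo Address & Demo Block, Demo Address & Keynote Session, Demo Address & Panel Q&A, Demo Block & Keynote Session, Demo Block & Poster Block, Keynote Session & Poster Block, Poster Block & Sponsor Block — 7 in total.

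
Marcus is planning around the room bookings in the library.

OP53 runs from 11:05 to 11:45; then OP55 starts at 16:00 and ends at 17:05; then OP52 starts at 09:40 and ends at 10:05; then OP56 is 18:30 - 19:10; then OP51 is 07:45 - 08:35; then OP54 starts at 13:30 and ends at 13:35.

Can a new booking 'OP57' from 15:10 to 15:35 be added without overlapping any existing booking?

OP51: ends 08:35 at or before OP57 starts 15:10 → clear.
OP52: ends 10:05 at or before OP57 starts 15:10 → clear.
OP53: ends 11:45 at or before OP57 starts 15:10 → clear.
OP54: ends 13:35 at or before OP57 starts 15:10 → clear.
OP55: starts 16:00 at or after OP57 ends 15:35 → clear.
OP56: starts 18:30 at or after OP57 ends 15:35 → clear.

Yes — the slot is free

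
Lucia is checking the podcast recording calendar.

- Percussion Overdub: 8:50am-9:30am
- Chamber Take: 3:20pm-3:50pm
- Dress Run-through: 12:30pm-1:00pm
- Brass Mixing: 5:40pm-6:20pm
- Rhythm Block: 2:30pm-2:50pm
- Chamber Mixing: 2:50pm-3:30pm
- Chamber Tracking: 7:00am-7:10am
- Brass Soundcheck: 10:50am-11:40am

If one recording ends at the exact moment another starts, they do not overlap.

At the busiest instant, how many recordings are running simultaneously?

Sort all start/end points and keep a running count:
7:00am start Chamber Tracking → 1
7:10am end Chamber Tracking → 0
8:50am start Percussion Overdub → 1
9:30am end Percussion Overdub → 0
10:50am start Brass Soundcheck → 1
11:40am end Brass Soundcheck → 0
12:30pm start Dress Run-through → 1
1:00pm end Dress Run-through → 0
2:30pm start Rhythm Block → 1
2:50pm end Rhythm Block → 0
2:50pm start Chamber Mixing → 1
3:20pm start Chamber Take → 2
3:30pm end Chamber Mixing → 1
3:50pm end Chamber Take → 0
5:40pm start Brass Mixing → 1
6:20pm end Brass Mixing → 0
Peak is 2, at 3:20pm (Chamber Mixing, Chamber Take).

2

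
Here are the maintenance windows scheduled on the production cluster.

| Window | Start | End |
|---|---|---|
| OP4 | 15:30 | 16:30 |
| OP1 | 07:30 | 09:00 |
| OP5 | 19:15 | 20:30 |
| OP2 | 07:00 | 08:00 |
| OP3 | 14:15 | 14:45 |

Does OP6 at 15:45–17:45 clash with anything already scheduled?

OP2: ends 08:00 at or before OP6 starts 15:45 → clear.
OP1: ends 09:00 at or before OP6 starts 15:45 → clear.
OP3: ends 14:45 at or before OP6 starts 15:45 → clear.
OP4: starts 15:30 before OP6 ends 17:45, and ends 16:30 after OP6 starts 15:45 → overlap.
OP5: starts 19:15 at or after OP6 ends 17:45 → clear.
OP6 overlaps OP4.

Yes — it overlaps OP4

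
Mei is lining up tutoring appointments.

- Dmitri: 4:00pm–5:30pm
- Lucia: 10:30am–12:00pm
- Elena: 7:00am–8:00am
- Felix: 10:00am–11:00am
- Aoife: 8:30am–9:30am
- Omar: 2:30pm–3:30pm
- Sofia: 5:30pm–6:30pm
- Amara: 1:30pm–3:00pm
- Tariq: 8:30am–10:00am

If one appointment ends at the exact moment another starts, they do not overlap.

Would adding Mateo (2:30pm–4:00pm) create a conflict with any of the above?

Elena: ends 8:00am at or before Mateo starts 2:30pm → clear.
Aoife: ends 9:30am at or before Mateo starts 2:30pm → clear.
Tariq: ends 10:00am at or before Mateo starts 2:30pm → clear.
Felix: ends 11:00am at or before Mateo starts 2:30pm → clear.
Lucia: ends 12:00pm at or before Mateo starts 2:30pm → clear.
Amara: starts 1:30pm before Mateo ends 4:00pm, and ends 3:00pm after Mateo starts 2:30pm → overlap.
Omar: starts 2:30pm before Mateo ends 4:00pm, and ends 3:30pm after Mateo starts 2:30pm → overlap.
Dmitri: starts 4:00pm at or after Mateo ends 4:00pm → clear.
Sofia: starts 5:30pm at or after Mateo ends 4:00pm → clear.
Mateo overlaps Omar, Amara.

Yes — it overlaps Amara, Omar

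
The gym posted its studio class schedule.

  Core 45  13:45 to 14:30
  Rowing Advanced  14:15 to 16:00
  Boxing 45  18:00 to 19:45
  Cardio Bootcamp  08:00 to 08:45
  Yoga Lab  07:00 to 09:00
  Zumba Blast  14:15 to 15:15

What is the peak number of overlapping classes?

3

Walk through starts and ends in time order (an end at T is processed before a start at T):
07:00 start Yoga Lab → 1
08:00 start Cardio Bootcamp → 2
08:45 end Cardio Bootcamp → 1
09:00 end Yoga Lab → 0
13:45 start Core 45 → 1
14:15 start Rowing Advanced → 2
14:15 start Zumba Blast → 3
14:30 end Core 45 → 2
15:15 end Zumba Blast → 1
16:00 end Rowing Advanced → 0
18:00 start Boxing 45 → 1
19:45 end Boxing 45 → 0
Peak is 3, at 14:15 (Core 45, Rowing Advanced, Zumba Blast).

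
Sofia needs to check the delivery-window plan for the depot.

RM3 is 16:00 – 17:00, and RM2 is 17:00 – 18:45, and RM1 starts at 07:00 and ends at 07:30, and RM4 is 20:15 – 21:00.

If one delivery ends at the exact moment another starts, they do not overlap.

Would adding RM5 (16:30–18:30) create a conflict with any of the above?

RM1: ends 07:30 at or before RM5 starts 16:30 → clear.
RM3: starts 16:00 before RM5 ends 18:30, and ends 17:00 after RM5 starts 16:30 → overlap.
RM2: starts 17:00 before RM5 ends 18:30, and ends 18:45 after RM5 starts 16:30 → overlap.
RM4: starts 20:15 at or after RM5 ends 18:30 → clear.
RM5 overlaps RM2, RM3.

Yes — it overlaps RM2, RM3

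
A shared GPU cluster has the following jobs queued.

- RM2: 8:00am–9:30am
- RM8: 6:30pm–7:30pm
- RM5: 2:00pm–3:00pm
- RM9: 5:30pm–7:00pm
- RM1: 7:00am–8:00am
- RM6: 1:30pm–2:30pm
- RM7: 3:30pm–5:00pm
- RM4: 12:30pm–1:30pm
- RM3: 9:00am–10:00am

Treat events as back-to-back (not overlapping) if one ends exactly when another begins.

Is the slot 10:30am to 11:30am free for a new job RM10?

RM1: ends 8:00am at or before RM10 starts 10:30am → clear.
RM2: ends 9:30am at or before RM10 starts 10:30am → clear.
RM3: ends 10:00am at or before RM10 starts 10:30am → clear.
RM4: starts 12:30pm at or after RM10 ends 11:30am → clear.
RM6: starts 1:30pm at or after RM10 ends 11:30am → clear.
RM5: starts 2:00pm at or after RM10 ends 11:30am → clear.
RM7: starts 3:30pm at or after RM10 ends 11:30am → clear.
RM9: starts 5:30pm at or after RM10 ends 11:30am → clear.
RM8: starts 6:30pm at or after RM10 ends 11:30am → clear.

Yes — the slot is free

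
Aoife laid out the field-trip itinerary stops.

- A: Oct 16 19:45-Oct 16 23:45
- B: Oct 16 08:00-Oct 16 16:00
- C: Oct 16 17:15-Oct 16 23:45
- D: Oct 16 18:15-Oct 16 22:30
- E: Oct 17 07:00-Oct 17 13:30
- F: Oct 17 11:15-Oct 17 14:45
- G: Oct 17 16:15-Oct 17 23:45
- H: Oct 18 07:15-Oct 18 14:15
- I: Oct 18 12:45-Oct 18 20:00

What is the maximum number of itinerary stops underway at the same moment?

3

Sort all start/end points and keep a running count:
Oct 16 08:00 start B → 1
Oct 16 16:00 end B → 0
Oct 16 17:15 start C → 1
Oct 16 18:15 start D → 2
Oct 16 19:45 start A → 3
Oct 16 22:30 end D → 2
Oct 16 23:45 end A → 1
Oct 16 23:45 end C → 0
Oct 17 07:00 start E → 1
Oct 17 11:15 start F → 2
Oct 17 13:30 end E → 1
Oct 17 14:45 end F → 0
Oct 17 16:15 start G → 1
Oct 17 23:45 end G → 0
Oct 18 07:15 start H → 1
Oct 18 12:45 start I → 2
Oct 18 14:15 end H → 1
Oct 18 20:00 end I → 0
Peak is 3, at Oct 16 19:45 (A, C, D).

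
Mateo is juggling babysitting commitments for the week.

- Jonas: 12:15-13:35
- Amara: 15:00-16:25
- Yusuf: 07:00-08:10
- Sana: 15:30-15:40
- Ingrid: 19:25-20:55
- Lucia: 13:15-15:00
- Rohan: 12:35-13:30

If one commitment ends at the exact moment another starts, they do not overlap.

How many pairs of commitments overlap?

Check each pair: they overlap iff neither finishes before the other starts.
Sorted by start: Yusuf, Jonas, Rohan, Lucia, Amara, Sana, Ingrid.
Jonas starts after Yusuf ends; Yusuf is clear from here.
Rohan starts before Jonas ends → Jonas and Rohan overlap.
Lucia starts before Jonas ends → Jonas and Lucia overlap.
Amara starts after Jonas ends; Jonas is clear from here.
Lucia starts before Rohan ends → Rohan and Lucia overlap.
Amara starts after Rohan ends; Rohan is clear from here.
Amara starts exactly when Lucia ends (back-to-back, no overlap); Lucia is clear from here.
Sana starts before Amara ends → Amara and Sana overlap.
Ingrid starts after Amara ends.
Ingrid starts after Sana ends.
Overlapping pairs: Amara & Sana, Jonas & Lucia, Jonas & Rohan, Lucia & Rohan — 4 in total.

4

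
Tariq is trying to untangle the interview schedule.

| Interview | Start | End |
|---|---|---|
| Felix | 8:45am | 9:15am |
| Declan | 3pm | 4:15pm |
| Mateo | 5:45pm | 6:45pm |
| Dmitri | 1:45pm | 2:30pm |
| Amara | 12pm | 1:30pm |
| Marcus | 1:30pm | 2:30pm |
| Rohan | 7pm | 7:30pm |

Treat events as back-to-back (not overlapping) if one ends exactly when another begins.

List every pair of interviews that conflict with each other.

Sorted by start: Felix, Amara, Marcus, Dmitri, Declan, Mateo, Rohan.
Amara starts after Felix ends — done with Felix.
Marcus starts exactly when Amara ends (back-to-back, no overlap) — done with Amara.
Dmitri starts before Marcus ends → Marcus and Dmitri overlap.
Declan starts after Marcus ends — done with Marcus.
Declan starts after Dmitri ends — done with Dmitri.
Mateo starts after Declan ends — done with Declan.
Rohan starts after Mateo ends.

Dmitri & Marcus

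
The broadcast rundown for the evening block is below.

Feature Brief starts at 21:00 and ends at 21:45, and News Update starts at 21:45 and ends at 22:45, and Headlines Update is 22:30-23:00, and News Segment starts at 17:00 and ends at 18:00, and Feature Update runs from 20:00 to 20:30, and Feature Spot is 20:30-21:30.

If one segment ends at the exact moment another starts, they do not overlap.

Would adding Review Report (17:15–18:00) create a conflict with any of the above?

News Segment: starts 17:00 before Review Report ends 18:00, and ends 18:00 after Review Report starts 17:15 → overlap.
Feature Update: starts 20:00 at or after Review Report ends 18:00 → clear.
Feature Spot: starts 20:30 at or after Review Report ends 18:00 → clear.
Feature Brief: starts 21:00 at or after Review Report ends 18:00 → clear.
News Update: starts 21:45 at or after Review Report ends 18:00 → clear.
Headlines Update: starts 22:30 at or after Review Report ends 18:00 → clear.
Review Report overlaps News Segment.

Yes — it overlaps News Segment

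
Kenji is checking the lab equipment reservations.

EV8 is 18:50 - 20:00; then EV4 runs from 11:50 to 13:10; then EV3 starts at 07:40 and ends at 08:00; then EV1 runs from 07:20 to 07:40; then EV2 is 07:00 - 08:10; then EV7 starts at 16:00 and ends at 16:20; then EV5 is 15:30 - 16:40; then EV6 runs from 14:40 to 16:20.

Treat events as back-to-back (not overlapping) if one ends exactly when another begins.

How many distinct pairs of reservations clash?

Two intervals overlap when each starts before the other ends.
Sorted by start: EV2, EV1, EV3, EV4, EV6, EV5, EV7, EV8.
EV1 starts before EV2 ends → EV2 and EV1 overlap.
EV3 starts before EV2 ends → EV2 and EV3 overlap.
EV4 starts after EV2 ends, so EV2 has no further overlaps.
EV3 starts exactly when EV1 ends (back-to-back, no overlap), so EV1 has no further overlaps.
EV4 starts after EV3 ends, so EV3 has no further overlaps.
EV6 starts after EV4 ends, so EV4 has no further overlaps.
EV5 starts before EV6 ends → EV6 and EV5 overlap.
EV7 starts before EV6 ends → EV6 and EV7 overlap.
EV8 starts after EV6 ends.
EV7 starts before EV5 ends → EV5 and EV7 overlap.
EV8 starts after EV5 ends.
EV8 starts after EV7 ends.
Overlapping pairs: EV1 & EV2, EV2 & EV3, EV5 & EV6, EV5 & EV7, EV6 & EV7 — 5 in total.

5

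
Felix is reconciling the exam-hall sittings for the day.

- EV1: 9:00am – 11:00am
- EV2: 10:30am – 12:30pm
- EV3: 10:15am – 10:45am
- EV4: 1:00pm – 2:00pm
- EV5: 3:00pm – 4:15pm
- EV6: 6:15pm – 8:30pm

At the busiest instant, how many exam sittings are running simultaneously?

3

Walk through starts and ends in time order (an end at T is processed before a start at T):
9:00am start EV1 → 1
10:15am start EV3 → 2
10:30am start EV2 → 3
10:45am end EV3 → 2
11:00am end EV1 → 1
12:30pm end EV2 → 0
1:00pm start EV4 → 1
2:00pm end EV4 → 0
3:00pm start EV5 → 1
4:15pm end EV5 → 0
6:15pm start EV6 → 1
8:30pm end EV6 → 0
Peak is 3, at 10:30am (EV1, EV2, EV3).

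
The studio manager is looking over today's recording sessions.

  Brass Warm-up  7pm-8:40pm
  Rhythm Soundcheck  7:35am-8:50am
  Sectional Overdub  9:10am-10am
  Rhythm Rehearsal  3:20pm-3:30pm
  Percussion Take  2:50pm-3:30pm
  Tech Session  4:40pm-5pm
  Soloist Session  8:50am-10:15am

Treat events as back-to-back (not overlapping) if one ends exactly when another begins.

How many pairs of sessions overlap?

Sorted by start: Rhythm Soundcheck, Soloist Session, Sectional Overdub, Percussion Take, Rhythm Rehearsal, Tech Session, Brass Warm-up.
Soloist Session starts exactly when Rhythm Soundcheck ends (back-to-back, no overlap) — done with Rhythm Soundcheck.
Sectional Overdub starts before Soloist Session ends → Soloist Session and Sectional Overdub overlap.
Percussion Take starts after Soloist Session ends — done with Soloist Session.
Percussion Take starts after Sectional Overdub ends — done with Sectional Overdub.
Rhythm Rehearsal starts before Percussion Take ends → Percussion Take and Rhythm Rehearsal overlap.
Tech Session starts after Percussion Take ends — done with Percussion Take.
Tech Session starts after Rhythm Rehearsal ends — done with Rhythm Rehearsal.
Brass Warm-up starts after Tech Session ends.
Overlapping pairs: Percussion Take & Rhythm Rehearsal, Sectional Overdub & Soloist Session — 2 in total.

2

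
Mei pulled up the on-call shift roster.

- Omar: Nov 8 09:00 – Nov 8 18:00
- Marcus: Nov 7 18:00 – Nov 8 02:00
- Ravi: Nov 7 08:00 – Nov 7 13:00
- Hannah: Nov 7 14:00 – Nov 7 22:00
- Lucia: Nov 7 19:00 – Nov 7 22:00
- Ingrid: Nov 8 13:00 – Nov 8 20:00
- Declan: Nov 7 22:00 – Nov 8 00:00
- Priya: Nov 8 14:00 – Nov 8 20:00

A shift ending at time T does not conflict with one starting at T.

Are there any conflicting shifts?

Yes

Sorted by start: Ravi, Hannah, Marcus, Lucia, Declan, Omar, Ingrid, Priya.
Hannah starts after Ravi ends, so Ravi has no further overlaps.
Marcus starts before Hannah ends → Hannah and Marcus overlap.
That's a conflict, so the schedule is not conflict-free.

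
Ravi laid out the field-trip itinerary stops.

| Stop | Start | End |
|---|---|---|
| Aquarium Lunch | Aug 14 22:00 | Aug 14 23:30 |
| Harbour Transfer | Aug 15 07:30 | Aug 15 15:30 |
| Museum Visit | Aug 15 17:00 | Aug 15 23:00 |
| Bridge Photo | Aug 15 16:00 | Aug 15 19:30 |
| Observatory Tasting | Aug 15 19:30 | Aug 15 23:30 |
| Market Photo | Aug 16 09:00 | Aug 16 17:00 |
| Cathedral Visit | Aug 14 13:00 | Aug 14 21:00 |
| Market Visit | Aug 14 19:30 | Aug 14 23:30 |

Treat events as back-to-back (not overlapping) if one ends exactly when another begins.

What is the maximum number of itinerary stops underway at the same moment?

Sort all start/end points and keep a running count:
Aug 14 13:00 start Cathedral Visit → 1
Aug 14 19:30 start Market Visit → 2
Aug 14 21:00 end Cathedral Visit → 1
Aug 14 22:00 start Aquarium Lunch → 2
Aug 14 23:30 end Aquarium Lunch → 1
Aug 14 23:30 end Market Visit → 0
Aug 15 07:30 start Harbour Transfer → 1
Aug 15 15:30 end Harbour Transfer → 0
Aug 15 16:00 start Bridge Photo → 1
Aug 15 17:00 start Museum Visit → 2
Aug 15 19:30 end Bridge Photo → 1
Aug 15 19:30 start Observatory Tasting → 2
Aug 15 23:00 end Museum Visit → 1
Aug 15 23:30 end Observatory Tasting → 0
Aug 16 09:00 start Market Photo → 1
Aug 16 17:00 end Market Photo → 0
Peak is 2, at Aug 14 19:30 (Cathedral Visit, Market Visit).

2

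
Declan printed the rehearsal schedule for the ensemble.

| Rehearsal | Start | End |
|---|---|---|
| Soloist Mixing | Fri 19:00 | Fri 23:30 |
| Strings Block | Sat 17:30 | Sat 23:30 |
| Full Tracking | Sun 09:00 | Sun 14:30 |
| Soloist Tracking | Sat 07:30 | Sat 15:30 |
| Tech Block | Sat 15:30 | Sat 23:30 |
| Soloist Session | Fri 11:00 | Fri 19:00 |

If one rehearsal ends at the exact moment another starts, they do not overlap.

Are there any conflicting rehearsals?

Yes

Sorted by start: Soloist Session, Soloist Mixing, Soloist Tracking, Tech Block, Strings Block, Full Tracking.
Soloist Mixing starts exactly when Soloist Session ends (back-to-back, no overlap); Soloist Session is clear from here.
Soloist Tracking starts after Soloist Mixing ends; Soloist Mixing is clear from here.
Tech Block starts exactly when Soloist Tracking ends (back-to-back, no overlap); Soloist Tracking is clear from here.
Strings Block starts before Tech Block ends → Tech Block and Strings Block overlap.
That's a conflict, so the schedule is not conflict-free.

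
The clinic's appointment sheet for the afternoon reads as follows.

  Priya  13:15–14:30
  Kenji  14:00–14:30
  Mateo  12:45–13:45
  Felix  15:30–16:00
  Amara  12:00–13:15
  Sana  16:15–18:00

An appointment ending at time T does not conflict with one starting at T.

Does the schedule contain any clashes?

Sorted by start: Amara, Mateo, Priya, Kenji, Felix, Sana.
Mateo starts before Amara ends → Amara and Mateo overlap.
That's a conflict, so the schedule is not conflict-free.

Yes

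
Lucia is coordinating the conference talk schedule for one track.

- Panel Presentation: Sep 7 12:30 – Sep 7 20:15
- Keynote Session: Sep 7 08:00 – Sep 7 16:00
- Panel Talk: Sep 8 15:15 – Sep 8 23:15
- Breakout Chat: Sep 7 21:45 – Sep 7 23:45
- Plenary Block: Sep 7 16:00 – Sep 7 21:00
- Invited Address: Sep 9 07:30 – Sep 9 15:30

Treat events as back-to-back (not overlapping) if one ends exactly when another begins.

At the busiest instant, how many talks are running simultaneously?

Walk through starts and ends in time order (an end at T is processed before a start at T):
Sep 7 08:00 start Keynote Session → 1
Sep 7 12:30 start Panel Presentation → 2
Sep 7 16:00 end Keynote Session → 1
Sep 7 16:00 start Plenary Block → 2
Sep 7 20:15 end Panel Presentation → 1
Sep 7 21:00 end Plenary Block → 0
Sep 7 21:45 start Breakout Chat → 1
Sep 7 23:45 end Breakout Chat → 0
Sep 8 15:15 start Panel Talk → 1
Sep 8 23:15 end Panel Talk → 0
Sep 9 07:30 start Invited Address → 1
Sep 9 15:30 end Invited Address → 0
Peak is 2, at Sep 7 12:30 (Keynote Session, Panel Presentation).

2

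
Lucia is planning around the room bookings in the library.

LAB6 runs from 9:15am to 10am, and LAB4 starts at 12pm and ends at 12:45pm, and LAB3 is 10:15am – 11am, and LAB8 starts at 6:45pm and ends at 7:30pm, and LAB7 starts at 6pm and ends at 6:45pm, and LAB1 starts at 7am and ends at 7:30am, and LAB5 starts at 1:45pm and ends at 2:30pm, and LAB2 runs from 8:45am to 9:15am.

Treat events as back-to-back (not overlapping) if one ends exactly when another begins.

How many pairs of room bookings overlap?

0

Sorted by start: LAB1, LAB2, LAB6, LAB3, LAB4, LAB5, LAB7, LAB8.
LAB2 starts after LAB1 ends — done with LAB1.
LAB6 starts exactly when LAB2 ends (back-to-back, no overlap) — done with LAB2.
LAB3 starts after LAB6 ends — done with LAB6.
LAB4 starts after LAB3 ends — done with LAB3.
LAB5 starts after LAB4 ends — done with LAB4.
LAB7 starts after LAB5 ends — done with LAB5.
LAB8 starts exactly when LAB7 ends (back-to-back, no overlap).
No pair overlaps.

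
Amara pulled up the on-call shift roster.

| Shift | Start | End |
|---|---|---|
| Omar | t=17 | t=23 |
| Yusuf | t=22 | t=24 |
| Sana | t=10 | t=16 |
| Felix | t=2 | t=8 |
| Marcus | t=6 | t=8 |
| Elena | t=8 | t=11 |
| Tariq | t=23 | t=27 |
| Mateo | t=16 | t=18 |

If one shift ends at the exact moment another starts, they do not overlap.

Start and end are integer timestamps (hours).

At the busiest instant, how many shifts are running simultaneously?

2

Sort all start/end points and keep a running count:
t=2 start Felix → 1
t=6 start Marcus → 2
t=8 end Felix → 1
t=8 end Marcus → 0
t=8 start Elena → 1
t=10 start Sana → 2
t=11 end Elena → 1
t=16 end Sana → 0
t=16 start Mateo → 1
t=17 start Omar → 2
t=18 end Mateo → 1
t=22 start Yusuf → 2
t=23 end Omar → 1
t=23 start Tariq → 2
t=24 end Yusuf → 1
t=27 end Tariq → 0
Peak is 2, at t=6 (Felix, Marcus).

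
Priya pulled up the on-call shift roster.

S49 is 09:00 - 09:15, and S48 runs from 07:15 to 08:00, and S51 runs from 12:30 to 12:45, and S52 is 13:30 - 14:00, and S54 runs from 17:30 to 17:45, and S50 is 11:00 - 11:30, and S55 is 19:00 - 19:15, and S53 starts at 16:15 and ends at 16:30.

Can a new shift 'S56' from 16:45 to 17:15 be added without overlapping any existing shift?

Yes — the slot is free

S48: ends 08:00 at or before S56 starts 16:45 → clear.
S49: ends 09:15 at or before S56 starts 16:45 → clear.
S50: ends 11:30 at or before S56 starts 16:45 → clear.
S51: ends 12:45 at or before S56 starts 16:45 → clear.
S52: ends 14:00 at or before S56 starts 16:45 → clear.
S53: ends 16:30 at or before S56 starts 16:45 → clear.
S54: starts 17:30 at or after S56 ends 17:15 → clear.
S55: starts 19:00 at or after S56 ends 17:15 → clear.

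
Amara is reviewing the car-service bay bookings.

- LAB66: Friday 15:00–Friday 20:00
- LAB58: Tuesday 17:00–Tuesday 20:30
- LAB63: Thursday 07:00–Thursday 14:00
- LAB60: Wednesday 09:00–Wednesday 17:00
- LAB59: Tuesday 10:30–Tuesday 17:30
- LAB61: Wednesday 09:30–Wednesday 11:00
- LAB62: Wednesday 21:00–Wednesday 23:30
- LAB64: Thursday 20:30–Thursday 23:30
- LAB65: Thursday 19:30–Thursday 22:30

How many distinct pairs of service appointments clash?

3

Two intervals overlap when each starts before the other ends.
Sorted by start: LAB59, LAB58, LAB60, LAB61, LAB62, LAB63, LAB65, LAB64, LAB66.
LAB58 starts before LAB59 ends → LAB59 and LAB58 overlap.
LAB60 starts after LAB59 ends, so nothing later overlaps LAB59 either.
LAB60 starts after LAB58 ends, so nothing later overlaps LAB58 either.
LAB61 starts before LAB60 ends → LAB60 and LAB61 overlap.
LAB62 starts after LAB60 ends, so nothing later overlaps LAB60 either.
LAB62 starts after LAB61 ends, so nothing later overlaps LAB61 either.
LAB63 starts after LAB62 ends, so nothing later overlaps LAB62 either.
LAB65 starts after LAB63 ends, so nothing later overlaps LAB63 either.
LAB64 starts before LAB65 ends → LAB65 and LAB64 overlap.
LAB66 starts after LAB65 ends.
LAB66 starts after LAB64 ends.
Overlapping pairs: LAB58 & LAB59, LAB60 & LAB61, LAB64 & LAB65 — 3 in total.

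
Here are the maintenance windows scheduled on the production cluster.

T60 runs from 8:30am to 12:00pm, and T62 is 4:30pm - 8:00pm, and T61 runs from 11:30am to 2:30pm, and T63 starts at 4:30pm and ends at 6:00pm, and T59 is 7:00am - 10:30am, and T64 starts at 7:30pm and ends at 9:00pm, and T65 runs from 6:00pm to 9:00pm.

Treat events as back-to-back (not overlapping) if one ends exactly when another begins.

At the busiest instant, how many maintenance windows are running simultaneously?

Walk through starts and ends in time order (an end at T is processed before a start at T):
7:00am start T59 → 1
8:30am start T60 → 2
10:30am end T59 → 1
11:30am start T61 → 2
12:00pm end T60 → 1
2:30pm end T61 → 0
4:30pm start T62 → 1
4:30pm start T63 → 2
6:00pm end T63 → 1
6:00pm start T65 → 2
7:30pm start T64 → 3
8:00pm end T62 → 2
9:00pm end T64 → 1
9:00pm end T65 → 0
Peak is 3, at 7:30pm (T62, T64, T65).

3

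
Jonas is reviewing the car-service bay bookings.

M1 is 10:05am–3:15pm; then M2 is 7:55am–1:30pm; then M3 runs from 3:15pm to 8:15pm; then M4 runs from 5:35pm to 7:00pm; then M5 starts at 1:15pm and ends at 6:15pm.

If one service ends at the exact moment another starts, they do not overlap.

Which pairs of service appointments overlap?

M1 & M2, M1 & M5, M2 & M5, M3 & M4, M3 & M5, M4 & M5

Sorted by start: M2, M1, M5, M3, M4.
M1 starts before M2 ends → M2 and M1 overlap.
M5 starts before M2 ends → M2 and M5 overlap.
M3 starts after M2 ends; M2 is clear from here.
M5 starts before M1 ends → M1 and M5 overlap.
M3 starts exactly when M1 ends (back-to-back, no overlap); M1 is clear from here.
M3 starts before M5 ends → M5 and M3 overlap.
M4 starts before M5 ends → M5 and M4 overlap.
M4 starts before M3 ends → M3 and M4 overlap.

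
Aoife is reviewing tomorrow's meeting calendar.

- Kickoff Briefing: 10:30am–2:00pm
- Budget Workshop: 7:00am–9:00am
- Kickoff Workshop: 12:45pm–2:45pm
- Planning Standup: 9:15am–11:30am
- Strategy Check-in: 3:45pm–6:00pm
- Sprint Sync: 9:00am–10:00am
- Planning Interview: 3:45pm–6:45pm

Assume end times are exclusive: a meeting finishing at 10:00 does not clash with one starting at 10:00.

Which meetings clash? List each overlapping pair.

Two intervals overlap when each starts before the other ends.
Sorted by start: Budget Workshop, Sprint Sync, Planning Standup, Kickoff Briefing, Kickoff Workshop, Strategy Check-in, Planning Interview.
Sprint Sync starts exactly when Budget Workshop ends (back-to-back, no overlap), so Budget Workshop has no further overlaps.
Planning Standup starts before Sprint Sync ends → Sprint Sync and Planning Standup overlap.
Kickoff Briefing starts after Sprint Sync ends, so Sprint Sync has no further overlaps.
Kickoff Briefing starts before Planning Standup ends → Planning Standup and Kickoff Briefing overlap.
Kickoff Workshop starts after Planning Standup ends, so Planning Standup has no further overlaps.
Kickoff Workshop starts before Kickoff Briefing ends → Kickoff Briefing and Kickoff Workshop overlap.
Strategy Check-in starts after Kickoff Briefing ends, so Kickoff Briefing has no further overlaps.
Strategy Check-in starts after Kickoff Workshop ends, so Kickoff Workshop has no further overlaps.
Planning Interview starts before Strategy Check-in ends → Strategy Check-in and Planning Interview overlap.

Kickoff Briefing & Kickoff Workshop, Kickoff Briefing & Planning Standup, Planning Interview & Strategy Check-in, Planning Standup & Sprint Sync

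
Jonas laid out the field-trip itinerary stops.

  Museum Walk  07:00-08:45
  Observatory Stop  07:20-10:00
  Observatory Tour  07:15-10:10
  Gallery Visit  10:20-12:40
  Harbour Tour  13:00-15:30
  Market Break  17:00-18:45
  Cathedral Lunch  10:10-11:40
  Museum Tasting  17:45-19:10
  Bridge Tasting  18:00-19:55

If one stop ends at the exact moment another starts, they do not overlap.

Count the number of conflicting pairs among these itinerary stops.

7

Sorted by start: Museum Walk, Observatory Tour, Observatory Stop, Cathedral Lunch, Gallery Visit, Harbour Tour, Market Break, Museum Tasting, Bridge Tasting.
Observatory Tour starts before Museum Walk ends → Museum Walk and Observatory Tour overlap.
Observatory Stop starts before Museum Walk ends → Museum Walk and Observatory Stop overlap.
Cathedral Lunch starts after Museum Walk ends, so Museum Walk has no further overlaps.
Observatory Stop starts before Observatory Tour ends → Observatory Tour and Observatory Stop overlap.
Cathedral Lunch starts exactly when Observatory Tour ends (back-to-back, no overlap), so Observatory Tour has no further overlaps.
Cathedral Lunch starts after Observatory Stop ends, so Observatory Stop has no further overlaps.
Gallery Visit starts before Cathedral Lunch ends → Cathedral Lunch and Gallery Visit overlap.
Harbour Tour starts after Cathedral Lunch ends, so Cathedral Lunch has no further overlaps.
Harbour Tour starts after Gallery Visit ends, so Gallery Visit has no further overlaps.
Market Break starts after Harbour Tour ends, so Harbour Tour has no further overlaps.
Museum Tasting starts before Market Break ends → Market Break and Museum Tasting overlap.
Bridge Tasting starts before Market Break ends → Market Break and Bridge Tasting overlap.
Bridge Tasting starts before Museum Tasting ends → Museum Tasting and Bridge Tasting overlap.
Overlapping pairs: Bridge Tasting & Market Break, Bridge Tasting & Museum Tasting, Cathedral Lunch & Gallery Visit, Market Break & Museum Tasting, Museum Walk & Observatory Stop, Museum Walk & Observatory Tour, Observatory Stop & Observatory Tour — 7 in total.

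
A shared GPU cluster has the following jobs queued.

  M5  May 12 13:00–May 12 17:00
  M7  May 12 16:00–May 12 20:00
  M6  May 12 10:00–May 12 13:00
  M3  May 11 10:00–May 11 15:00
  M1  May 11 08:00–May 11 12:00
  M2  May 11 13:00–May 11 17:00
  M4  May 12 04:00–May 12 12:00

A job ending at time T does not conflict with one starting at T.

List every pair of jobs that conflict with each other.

Sorted by start: M1, M3, M2, M4, M6, M5, M7.
M3 starts before M1 ends → M1 and M3 overlap.
M2 starts after M1 ends — done with M1.
M2 starts before M3 ends → M3 and M2 overlap.
M4 starts after M3 ends — done with M3.
M4 starts after M2 ends — done with M2.
M6 starts before M4 ends → M4 and M6 overlap.
M5 starts after M4 ends — done with M4.
M5 starts exactly when M6 ends (back-to-back, no overlap) — done with M6.
M7 starts before M5 ends → M5 and M7 overlap.

M1 & M3, M2 & M3, M4 & M6, M5 & M7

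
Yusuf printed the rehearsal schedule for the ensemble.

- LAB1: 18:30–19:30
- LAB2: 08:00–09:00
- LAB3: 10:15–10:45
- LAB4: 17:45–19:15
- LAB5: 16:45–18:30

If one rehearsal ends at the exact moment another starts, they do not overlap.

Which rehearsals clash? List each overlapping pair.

Sorted by start: LAB2, LAB3, LAB5, LAB4, LAB1.
LAB3 starts after LAB2 ends, so nothing later overlaps LAB2 either.
LAB5 starts after LAB3 ends, so nothing later overlaps LAB3 either.
LAB4 starts before LAB5 ends → LAB5 and LAB4 overlap.
LAB1 starts exactly when LAB5 ends (back-to-back, no overlap).
LAB1 starts before LAB4 ends → LAB4 and LAB1 overlap.

LAB1 & LAB4, LAB4 & LAB5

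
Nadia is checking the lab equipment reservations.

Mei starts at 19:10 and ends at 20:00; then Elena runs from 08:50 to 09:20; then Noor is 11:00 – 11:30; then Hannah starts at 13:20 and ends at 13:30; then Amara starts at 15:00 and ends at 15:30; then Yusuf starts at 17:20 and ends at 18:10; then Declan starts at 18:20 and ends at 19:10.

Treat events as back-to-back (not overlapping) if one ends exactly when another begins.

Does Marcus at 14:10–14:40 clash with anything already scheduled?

Elena: ends 09:20 at or before Marcus starts 14:10 → clear.
Noor: ends 11:30 at or before Marcus starts 14:10 → clear.
Hannah: ends 13:30 at or before Marcus starts 14:10 → clear.
Amara: starts 15:00 at or after Marcus ends 14:40 → clear.
Yusuf: starts 17:20 at or after Marcus ends 14:40 → clear.
Declan: starts 18:20 at or after Marcus ends 14:40 → clear.
Mei: starts 19:10 at or after Marcus ends 14:40 → clear.

No — it doesn't clash with anything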